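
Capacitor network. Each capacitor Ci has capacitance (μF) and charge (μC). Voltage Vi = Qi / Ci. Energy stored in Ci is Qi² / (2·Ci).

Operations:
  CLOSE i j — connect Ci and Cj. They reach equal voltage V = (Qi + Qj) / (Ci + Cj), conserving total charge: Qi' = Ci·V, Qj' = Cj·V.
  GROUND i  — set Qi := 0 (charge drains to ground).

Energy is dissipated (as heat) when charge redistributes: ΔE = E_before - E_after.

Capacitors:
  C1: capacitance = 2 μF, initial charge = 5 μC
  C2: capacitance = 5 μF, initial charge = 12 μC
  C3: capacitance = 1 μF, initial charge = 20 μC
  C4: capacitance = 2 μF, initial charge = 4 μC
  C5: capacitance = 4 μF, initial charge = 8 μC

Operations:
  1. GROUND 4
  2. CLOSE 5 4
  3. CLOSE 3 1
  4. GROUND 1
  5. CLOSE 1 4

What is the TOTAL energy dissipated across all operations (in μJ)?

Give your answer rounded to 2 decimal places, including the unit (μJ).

Answer: 179.08 μJ

Derivation:
Initial: C1(2μF, Q=5μC, V=2.50V), C2(5μF, Q=12μC, V=2.40V), C3(1μF, Q=20μC, V=20.00V), C4(2μF, Q=4μC, V=2.00V), C5(4μF, Q=8μC, V=2.00V)
Op 1: GROUND 4: Q4=0; energy lost=4.000
Op 2: CLOSE 5-4: Q_total=8.00, C_total=6.00, V=1.33; Q5=5.33, Q4=2.67; dissipated=2.667
Op 3: CLOSE 3-1: Q_total=25.00, C_total=3.00, V=8.33; Q3=8.33, Q1=16.67; dissipated=102.083
Op 4: GROUND 1: Q1=0; energy lost=69.444
Op 5: CLOSE 1-4: Q_total=2.67, C_total=4.00, V=0.67; Q1=1.33, Q4=1.33; dissipated=0.889
Total dissipated: 179.083 μJ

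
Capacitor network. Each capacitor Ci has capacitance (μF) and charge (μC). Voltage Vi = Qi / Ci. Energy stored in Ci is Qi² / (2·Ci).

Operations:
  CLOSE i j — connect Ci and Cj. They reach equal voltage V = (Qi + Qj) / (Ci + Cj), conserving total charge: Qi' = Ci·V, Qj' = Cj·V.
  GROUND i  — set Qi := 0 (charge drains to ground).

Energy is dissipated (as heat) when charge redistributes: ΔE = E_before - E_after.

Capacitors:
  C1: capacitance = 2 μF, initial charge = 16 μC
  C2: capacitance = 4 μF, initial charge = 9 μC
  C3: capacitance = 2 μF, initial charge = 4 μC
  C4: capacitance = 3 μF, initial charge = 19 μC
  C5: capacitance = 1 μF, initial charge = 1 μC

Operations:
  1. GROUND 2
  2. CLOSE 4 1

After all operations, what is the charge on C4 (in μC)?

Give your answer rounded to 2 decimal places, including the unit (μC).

Initial: C1(2μF, Q=16μC, V=8.00V), C2(4μF, Q=9μC, V=2.25V), C3(2μF, Q=4μC, V=2.00V), C4(3μF, Q=19μC, V=6.33V), C5(1μF, Q=1μC, V=1.00V)
Op 1: GROUND 2: Q2=0; energy lost=10.125
Op 2: CLOSE 4-1: Q_total=35.00, C_total=5.00, V=7.00; Q4=21.00, Q1=14.00; dissipated=1.667
Final charges: Q1=14.00, Q2=0.00, Q3=4.00, Q4=21.00, Q5=1.00

Answer: 21.00 μC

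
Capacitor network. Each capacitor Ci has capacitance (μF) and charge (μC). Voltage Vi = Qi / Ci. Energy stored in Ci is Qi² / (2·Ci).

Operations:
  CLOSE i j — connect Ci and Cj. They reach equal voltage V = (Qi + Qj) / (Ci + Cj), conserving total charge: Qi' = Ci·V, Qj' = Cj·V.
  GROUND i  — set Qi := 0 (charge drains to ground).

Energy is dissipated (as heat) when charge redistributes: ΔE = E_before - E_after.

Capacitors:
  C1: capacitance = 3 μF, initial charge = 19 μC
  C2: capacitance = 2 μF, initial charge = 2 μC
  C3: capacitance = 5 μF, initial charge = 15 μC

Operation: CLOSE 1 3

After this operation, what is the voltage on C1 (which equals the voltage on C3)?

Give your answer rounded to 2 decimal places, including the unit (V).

Answer: 4.25 V

Derivation:
Initial: C1(3μF, Q=19μC, V=6.33V), C2(2μF, Q=2μC, V=1.00V), C3(5μF, Q=15μC, V=3.00V)
Op 1: CLOSE 1-3: Q_total=34.00, C_total=8.00, V=4.25; Q1=12.75, Q3=21.25; dissipated=10.417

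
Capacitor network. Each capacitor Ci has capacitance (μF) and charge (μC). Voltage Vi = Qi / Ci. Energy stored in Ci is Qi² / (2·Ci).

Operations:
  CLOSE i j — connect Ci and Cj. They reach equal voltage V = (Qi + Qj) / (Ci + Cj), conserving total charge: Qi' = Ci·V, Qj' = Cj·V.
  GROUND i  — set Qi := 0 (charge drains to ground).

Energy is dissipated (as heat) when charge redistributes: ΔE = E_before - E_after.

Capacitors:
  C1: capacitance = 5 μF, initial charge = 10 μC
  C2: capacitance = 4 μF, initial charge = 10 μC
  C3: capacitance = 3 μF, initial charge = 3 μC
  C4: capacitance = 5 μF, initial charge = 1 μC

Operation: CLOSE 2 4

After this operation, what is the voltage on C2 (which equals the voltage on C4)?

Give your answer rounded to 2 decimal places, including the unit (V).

Initial: C1(5μF, Q=10μC, V=2.00V), C2(4μF, Q=10μC, V=2.50V), C3(3μF, Q=3μC, V=1.00V), C4(5μF, Q=1μC, V=0.20V)
Op 1: CLOSE 2-4: Q_total=11.00, C_total=9.00, V=1.22; Q2=4.89, Q4=6.11; dissipated=5.878

Answer: 1.22 V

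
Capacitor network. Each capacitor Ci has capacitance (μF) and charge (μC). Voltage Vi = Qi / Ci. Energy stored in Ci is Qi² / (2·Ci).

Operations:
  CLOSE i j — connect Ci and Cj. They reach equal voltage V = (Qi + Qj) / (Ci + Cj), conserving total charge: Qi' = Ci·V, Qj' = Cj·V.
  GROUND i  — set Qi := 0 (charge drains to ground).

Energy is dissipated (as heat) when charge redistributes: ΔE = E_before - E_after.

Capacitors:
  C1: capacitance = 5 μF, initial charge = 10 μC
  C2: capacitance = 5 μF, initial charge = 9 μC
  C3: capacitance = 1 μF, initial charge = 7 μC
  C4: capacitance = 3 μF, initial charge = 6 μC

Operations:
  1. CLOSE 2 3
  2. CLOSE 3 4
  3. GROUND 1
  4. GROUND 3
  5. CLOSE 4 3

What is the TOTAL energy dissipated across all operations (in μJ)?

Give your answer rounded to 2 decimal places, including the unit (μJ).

Answer: 25.54 μJ

Derivation:
Initial: C1(5μF, Q=10μC, V=2.00V), C2(5μF, Q=9μC, V=1.80V), C3(1μF, Q=7μC, V=7.00V), C4(3μF, Q=6μC, V=2.00V)
Op 1: CLOSE 2-3: Q_total=16.00, C_total=6.00, V=2.67; Q2=13.33, Q3=2.67; dissipated=11.267
Op 2: CLOSE 3-4: Q_total=8.67, C_total=4.00, V=2.17; Q3=2.17, Q4=6.50; dissipated=0.167
Op 3: GROUND 1: Q1=0; energy lost=10.000
Op 4: GROUND 3: Q3=0; energy lost=2.347
Op 5: CLOSE 4-3: Q_total=6.50, C_total=4.00, V=1.62; Q4=4.88, Q3=1.62; dissipated=1.760
Total dissipated: 25.541 μJ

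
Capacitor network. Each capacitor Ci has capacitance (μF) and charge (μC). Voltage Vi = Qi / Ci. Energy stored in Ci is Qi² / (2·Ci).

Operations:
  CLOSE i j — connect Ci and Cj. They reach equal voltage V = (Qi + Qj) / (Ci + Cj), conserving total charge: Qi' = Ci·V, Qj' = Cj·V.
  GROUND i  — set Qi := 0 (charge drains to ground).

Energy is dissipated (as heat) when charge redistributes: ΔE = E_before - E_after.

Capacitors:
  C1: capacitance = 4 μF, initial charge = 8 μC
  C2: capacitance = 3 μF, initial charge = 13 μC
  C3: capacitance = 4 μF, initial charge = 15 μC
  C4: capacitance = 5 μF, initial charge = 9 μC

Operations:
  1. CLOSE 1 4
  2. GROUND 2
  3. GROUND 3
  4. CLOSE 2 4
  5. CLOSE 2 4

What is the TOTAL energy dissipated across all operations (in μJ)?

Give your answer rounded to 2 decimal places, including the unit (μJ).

Initial: C1(4μF, Q=8μC, V=2.00V), C2(3μF, Q=13μC, V=4.33V), C3(4μF, Q=15μC, V=3.75V), C4(5μF, Q=9μC, V=1.80V)
Op 1: CLOSE 1-4: Q_total=17.00, C_total=9.00, V=1.89; Q1=7.56, Q4=9.44; dissipated=0.044
Op 2: GROUND 2: Q2=0; energy lost=28.167
Op 3: GROUND 3: Q3=0; energy lost=28.125
Op 4: CLOSE 2-4: Q_total=9.44, C_total=8.00, V=1.18; Q2=3.54, Q4=5.90; dissipated=3.345
Op 5: CLOSE 2-4: Q_total=9.44, C_total=8.00, V=1.18; Q2=3.54, Q4=5.90; dissipated=0.000
Total dissipated: 59.681 μJ

Answer: 59.68 μJ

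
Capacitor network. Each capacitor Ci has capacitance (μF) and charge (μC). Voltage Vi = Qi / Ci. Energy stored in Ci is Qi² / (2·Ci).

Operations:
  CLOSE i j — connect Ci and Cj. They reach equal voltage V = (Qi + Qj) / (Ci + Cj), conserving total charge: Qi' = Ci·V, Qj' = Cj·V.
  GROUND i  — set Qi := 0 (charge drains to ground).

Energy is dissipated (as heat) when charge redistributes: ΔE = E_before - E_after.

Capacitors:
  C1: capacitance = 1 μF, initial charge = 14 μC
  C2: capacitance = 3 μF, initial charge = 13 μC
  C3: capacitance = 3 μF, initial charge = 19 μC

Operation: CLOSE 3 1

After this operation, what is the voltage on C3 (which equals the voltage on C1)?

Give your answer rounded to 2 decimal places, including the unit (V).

Initial: C1(1μF, Q=14μC, V=14.00V), C2(3μF, Q=13μC, V=4.33V), C3(3μF, Q=19μC, V=6.33V)
Op 1: CLOSE 3-1: Q_total=33.00, C_total=4.00, V=8.25; Q3=24.75, Q1=8.25; dissipated=22.042

Answer: 8.25 V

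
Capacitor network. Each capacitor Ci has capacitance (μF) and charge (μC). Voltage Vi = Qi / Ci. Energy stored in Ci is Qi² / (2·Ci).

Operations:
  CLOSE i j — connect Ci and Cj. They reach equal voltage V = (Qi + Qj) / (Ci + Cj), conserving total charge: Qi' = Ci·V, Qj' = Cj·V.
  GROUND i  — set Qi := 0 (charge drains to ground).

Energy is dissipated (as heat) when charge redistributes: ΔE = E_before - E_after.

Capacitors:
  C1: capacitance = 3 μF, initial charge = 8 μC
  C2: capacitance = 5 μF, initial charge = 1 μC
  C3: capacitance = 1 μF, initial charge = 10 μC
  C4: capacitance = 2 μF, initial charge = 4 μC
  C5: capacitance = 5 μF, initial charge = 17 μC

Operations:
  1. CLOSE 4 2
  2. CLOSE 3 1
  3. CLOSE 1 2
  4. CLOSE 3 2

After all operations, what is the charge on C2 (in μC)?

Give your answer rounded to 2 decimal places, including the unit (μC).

Initial: C1(3μF, Q=8μC, V=2.67V), C2(5μF, Q=1μC, V=0.20V), C3(1μF, Q=10μC, V=10.00V), C4(2μF, Q=4μC, V=2.00V), C5(5μF, Q=17μC, V=3.40V)
Op 1: CLOSE 4-2: Q_total=5.00, C_total=7.00, V=0.71; Q4=1.43, Q2=3.57; dissipated=2.314
Op 2: CLOSE 3-1: Q_total=18.00, C_total=4.00, V=4.50; Q3=4.50, Q1=13.50; dissipated=20.167
Op 3: CLOSE 1-2: Q_total=17.07, C_total=8.00, V=2.13; Q1=6.40, Q2=10.67; dissipated=13.436
Op 4: CLOSE 3-2: Q_total=15.17, C_total=6.00, V=2.53; Q3=2.53, Q2=12.64; dissipated=2.333
Final charges: Q1=6.40, Q2=12.64, Q3=2.53, Q4=1.43, Q5=17.00

Answer: 12.64 μC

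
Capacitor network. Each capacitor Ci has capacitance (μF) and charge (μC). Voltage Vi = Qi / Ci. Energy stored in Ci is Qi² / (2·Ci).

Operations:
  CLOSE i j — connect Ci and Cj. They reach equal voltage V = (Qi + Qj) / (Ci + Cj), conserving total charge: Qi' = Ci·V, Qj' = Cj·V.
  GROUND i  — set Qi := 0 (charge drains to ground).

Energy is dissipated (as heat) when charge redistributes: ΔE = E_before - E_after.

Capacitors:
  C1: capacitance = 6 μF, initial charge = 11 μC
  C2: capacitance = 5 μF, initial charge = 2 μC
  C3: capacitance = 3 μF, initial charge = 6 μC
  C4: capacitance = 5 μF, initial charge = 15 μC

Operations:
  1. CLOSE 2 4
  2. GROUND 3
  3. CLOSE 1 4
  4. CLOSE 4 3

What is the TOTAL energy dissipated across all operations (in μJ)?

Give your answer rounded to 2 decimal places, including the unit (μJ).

Answer: 17.42 μJ

Derivation:
Initial: C1(6μF, Q=11μC, V=1.83V), C2(5μF, Q=2μC, V=0.40V), C3(3μF, Q=6μC, V=2.00V), C4(5μF, Q=15μC, V=3.00V)
Op 1: CLOSE 2-4: Q_total=17.00, C_total=10.00, V=1.70; Q2=8.50, Q4=8.50; dissipated=8.450
Op 2: GROUND 3: Q3=0; energy lost=6.000
Op 3: CLOSE 1-4: Q_total=19.50, C_total=11.00, V=1.77; Q1=10.64, Q4=8.86; dissipated=0.024
Op 4: CLOSE 4-3: Q_total=8.86, C_total=8.00, V=1.11; Q4=5.54, Q3=3.32; dissipated=2.946
Total dissipated: 17.420 μJ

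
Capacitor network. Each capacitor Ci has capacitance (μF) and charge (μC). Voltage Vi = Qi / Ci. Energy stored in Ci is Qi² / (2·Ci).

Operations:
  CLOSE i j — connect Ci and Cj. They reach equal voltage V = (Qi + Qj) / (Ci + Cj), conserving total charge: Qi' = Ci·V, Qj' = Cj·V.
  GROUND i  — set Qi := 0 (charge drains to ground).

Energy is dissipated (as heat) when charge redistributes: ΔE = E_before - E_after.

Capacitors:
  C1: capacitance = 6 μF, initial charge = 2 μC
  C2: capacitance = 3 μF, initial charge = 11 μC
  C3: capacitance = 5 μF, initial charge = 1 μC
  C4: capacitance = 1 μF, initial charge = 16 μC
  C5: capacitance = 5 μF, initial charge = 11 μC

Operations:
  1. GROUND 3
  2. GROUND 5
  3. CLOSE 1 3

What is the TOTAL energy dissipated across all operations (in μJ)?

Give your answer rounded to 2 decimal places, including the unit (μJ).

Answer: 12.35 μJ

Derivation:
Initial: C1(6μF, Q=2μC, V=0.33V), C2(3μF, Q=11μC, V=3.67V), C3(5μF, Q=1μC, V=0.20V), C4(1μF, Q=16μC, V=16.00V), C5(5μF, Q=11μC, V=2.20V)
Op 1: GROUND 3: Q3=0; energy lost=0.100
Op 2: GROUND 5: Q5=0; energy lost=12.100
Op 3: CLOSE 1-3: Q_total=2.00, C_total=11.00, V=0.18; Q1=1.09, Q3=0.91; dissipated=0.152
Total dissipated: 12.352 μJ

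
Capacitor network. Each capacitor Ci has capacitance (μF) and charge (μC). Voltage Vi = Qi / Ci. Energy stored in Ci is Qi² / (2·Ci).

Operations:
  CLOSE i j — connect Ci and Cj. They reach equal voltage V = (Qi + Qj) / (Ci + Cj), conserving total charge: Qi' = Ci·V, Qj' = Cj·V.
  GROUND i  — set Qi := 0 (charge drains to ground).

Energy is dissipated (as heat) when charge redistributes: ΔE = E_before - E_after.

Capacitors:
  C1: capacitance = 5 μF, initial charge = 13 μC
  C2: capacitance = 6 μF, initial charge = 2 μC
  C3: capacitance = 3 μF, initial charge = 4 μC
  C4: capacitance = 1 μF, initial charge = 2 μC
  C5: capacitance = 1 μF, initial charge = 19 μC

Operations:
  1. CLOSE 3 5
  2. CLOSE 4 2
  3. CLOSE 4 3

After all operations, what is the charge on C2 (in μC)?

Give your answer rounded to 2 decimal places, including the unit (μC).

Answer: 3.43 μC

Derivation:
Initial: C1(5μF, Q=13μC, V=2.60V), C2(6μF, Q=2μC, V=0.33V), C3(3μF, Q=4μC, V=1.33V), C4(1μF, Q=2μC, V=2.00V), C5(1μF, Q=19μC, V=19.00V)
Op 1: CLOSE 3-5: Q_total=23.00, C_total=4.00, V=5.75; Q3=17.25, Q5=5.75; dissipated=117.042
Op 2: CLOSE 4-2: Q_total=4.00, C_total=7.00, V=0.57; Q4=0.57, Q2=3.43; dissipated=1.190
Op 3: CLOSE 4-3: Q_total=17.82, C_total=4.00, V=4.46; Q4=4.46, Q3=13.37; dissipated=10.057
Final charges: Q1=13.00, Q2=3.43, Q3=13.37, Q4=4.46, Q5=5.75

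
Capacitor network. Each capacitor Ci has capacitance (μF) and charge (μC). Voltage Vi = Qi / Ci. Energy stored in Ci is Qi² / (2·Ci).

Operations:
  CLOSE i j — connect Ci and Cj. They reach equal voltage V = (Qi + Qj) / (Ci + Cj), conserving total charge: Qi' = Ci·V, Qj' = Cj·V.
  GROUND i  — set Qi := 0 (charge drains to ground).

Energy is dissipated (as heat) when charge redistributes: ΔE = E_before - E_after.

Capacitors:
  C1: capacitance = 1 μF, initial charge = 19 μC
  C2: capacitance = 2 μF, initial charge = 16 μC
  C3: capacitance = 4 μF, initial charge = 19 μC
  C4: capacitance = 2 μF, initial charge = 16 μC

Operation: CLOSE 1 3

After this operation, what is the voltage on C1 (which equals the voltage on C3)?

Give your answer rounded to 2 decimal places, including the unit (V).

Initial: C1(1μF, Q=19μC, V=19.00V), C2(2μF, Q=16μC, V=8.00V), C3(4μF, Q=19μC, V=4.75V), C4(2μF, Q=16μC, V=8.00V)
Op 1: CLOSE 1-3: Q_total=38.00, C_total=5.00, V=7.60; Q1=7.60, Q3=30.40; dissipated=81.225

Answer: 7.60 V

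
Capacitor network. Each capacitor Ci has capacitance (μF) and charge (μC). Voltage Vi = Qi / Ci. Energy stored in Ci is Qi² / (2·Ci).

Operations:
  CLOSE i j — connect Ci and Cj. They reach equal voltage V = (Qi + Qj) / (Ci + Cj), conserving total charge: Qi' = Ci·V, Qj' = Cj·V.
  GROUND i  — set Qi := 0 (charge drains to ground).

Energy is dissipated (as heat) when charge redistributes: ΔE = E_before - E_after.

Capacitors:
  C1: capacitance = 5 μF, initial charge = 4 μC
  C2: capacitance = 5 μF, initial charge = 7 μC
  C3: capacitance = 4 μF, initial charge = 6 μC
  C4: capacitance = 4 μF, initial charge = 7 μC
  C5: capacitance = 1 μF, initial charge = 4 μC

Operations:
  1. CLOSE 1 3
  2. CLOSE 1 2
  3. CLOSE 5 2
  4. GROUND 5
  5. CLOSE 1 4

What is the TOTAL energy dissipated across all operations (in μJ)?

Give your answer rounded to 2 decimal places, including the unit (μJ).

Initial: C1(5μF, Q=4μC, V=0.80V), C2(5μF, Q=7μC, V=1.40V), C3(4μF, Q=6μC, V=1.50V), C4(4μF, Q=7μC, V=1.75V), C5(1μF, Q=4μC, V=4.00V)
Op 1: CLOSE 1-3: Q_total=10.00, C_total=9.00, V=1.11; Q1=5.56, Q3=4.44; dissipated=0.544
Op 2: CLOSE 1-2: Q_total=12.56, C_total=10.00, V=1.26; Q1=6.28, Q2=6.28; dissipated=0.104
Op 3: CLOSE 5-2: Q_total=10.28, C_total=6.00, V=1.71; Q5=1.71, Q2=8.56; dissipated=3.138
Op 4: GROUND 5: Q5=0; energy lost=1.467
Op 5: CLOSE 1-4: Q_total=13.28, C_total=9.00, V=1.48; Q1=7.38, Q4=5.90; dissipated=0.272
Total dissipated: 5.526 μJ

Answer: 5.53 μJ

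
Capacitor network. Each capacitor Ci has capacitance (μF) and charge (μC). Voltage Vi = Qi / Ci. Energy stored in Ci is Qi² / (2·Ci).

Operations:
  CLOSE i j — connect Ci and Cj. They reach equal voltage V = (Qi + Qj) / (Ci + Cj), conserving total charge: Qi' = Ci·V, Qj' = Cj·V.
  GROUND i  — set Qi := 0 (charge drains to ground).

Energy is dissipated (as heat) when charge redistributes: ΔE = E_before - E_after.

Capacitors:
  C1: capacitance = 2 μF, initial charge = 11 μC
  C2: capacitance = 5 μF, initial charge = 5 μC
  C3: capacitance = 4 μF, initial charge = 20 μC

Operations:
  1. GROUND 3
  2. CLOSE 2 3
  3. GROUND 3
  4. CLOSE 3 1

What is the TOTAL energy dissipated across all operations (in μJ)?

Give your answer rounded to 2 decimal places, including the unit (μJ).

Initial: C1(2μF, Q=11μC, V=5.50V), C2(5μF, Q=5μC, V=1.00V), C3(4μF, Q=20μC, V=5.00V)
Op 1: GROUND 3: Q3=0; energy lost=50.000
Op 2: CLOSE 2-3: Q_total=5.00, C_total=9.00, V=0.56; Q2=2.78, Q3=2.22; dissipated=1.111
Op 3: GROUND 3: Q3=0; energy lost=0.617
Op 4: CLOSE 3-1: Q_total=11.00, C_total=6.00, V=1.83; Q3=7.33, Q1=3.67; dissipated=20.167
Total dissipated: 71.895 μJ

Answer: 71.90 μJ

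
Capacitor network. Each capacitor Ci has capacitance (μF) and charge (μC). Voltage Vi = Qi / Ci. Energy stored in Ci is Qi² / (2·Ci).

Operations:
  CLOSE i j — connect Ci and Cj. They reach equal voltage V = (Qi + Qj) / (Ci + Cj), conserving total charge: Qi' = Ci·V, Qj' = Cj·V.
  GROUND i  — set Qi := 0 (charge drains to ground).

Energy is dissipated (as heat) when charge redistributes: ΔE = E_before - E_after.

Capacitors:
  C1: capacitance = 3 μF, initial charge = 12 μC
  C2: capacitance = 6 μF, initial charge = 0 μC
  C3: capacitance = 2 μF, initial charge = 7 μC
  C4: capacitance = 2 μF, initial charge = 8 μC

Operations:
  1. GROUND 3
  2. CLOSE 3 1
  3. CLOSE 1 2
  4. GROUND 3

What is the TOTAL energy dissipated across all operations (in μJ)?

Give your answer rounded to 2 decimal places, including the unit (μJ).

Initial: C1(3μF, Q=12μC, V=4.00V), C2(6μF, Q=0μC, V=0.00V), C3(2μF, Q=7μC, V=3.50V), C4(2μF, Q=8μC, V=4.00V)
Op 1: GROUND 3: Q3=0; energy lost=12.250
Op 2: CLOSE 3-1: Q_total=12.00, C_total=5.00, V=2.40; Q3=4.80, Q1=7.20; dissipated=9.600
Op 3: CLOSE 1-2: Q_total=7.20, C_total=9.00, V=0.80; Q1=2.40, Q2=4.80; dissipated=5.760
Op 4: GROUND 3: Q3=0; energy lost=5.760
Total dissipated: 33.370 μJ

Answer: 33.37 μJ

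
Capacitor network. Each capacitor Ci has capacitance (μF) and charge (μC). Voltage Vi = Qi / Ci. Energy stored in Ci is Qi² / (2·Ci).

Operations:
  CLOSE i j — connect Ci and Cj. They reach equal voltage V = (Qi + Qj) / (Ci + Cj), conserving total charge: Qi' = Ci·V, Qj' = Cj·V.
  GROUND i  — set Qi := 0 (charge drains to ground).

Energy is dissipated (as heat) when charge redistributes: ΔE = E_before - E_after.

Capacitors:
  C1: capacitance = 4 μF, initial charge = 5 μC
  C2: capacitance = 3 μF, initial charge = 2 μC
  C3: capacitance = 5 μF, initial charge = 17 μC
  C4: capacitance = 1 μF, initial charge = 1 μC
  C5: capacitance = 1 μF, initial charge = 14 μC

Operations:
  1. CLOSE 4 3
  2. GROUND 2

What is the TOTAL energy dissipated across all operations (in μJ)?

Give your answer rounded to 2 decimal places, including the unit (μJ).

Initial: C1(4μF, Q=5μC, V=1.25V), C2(3μF, Q=2μC, V=0.67V), C3(5μF, Q=17μC, V=3.40V), C4(1μF, Q=1μC, V=1.00V), C5(1μF, Q=14μC, V=14.00V)
Op 1: CLOSE 4-3: Q_total=18.00, C_total=6.00, V=3.00; Q4=3.00, Q3=15.00; dissipated=2.400
Op 2: GROUND 2: Q2=0; energy lost=0.667
Total dissipated: 3.067 μJ

Answer: 3.07 μJ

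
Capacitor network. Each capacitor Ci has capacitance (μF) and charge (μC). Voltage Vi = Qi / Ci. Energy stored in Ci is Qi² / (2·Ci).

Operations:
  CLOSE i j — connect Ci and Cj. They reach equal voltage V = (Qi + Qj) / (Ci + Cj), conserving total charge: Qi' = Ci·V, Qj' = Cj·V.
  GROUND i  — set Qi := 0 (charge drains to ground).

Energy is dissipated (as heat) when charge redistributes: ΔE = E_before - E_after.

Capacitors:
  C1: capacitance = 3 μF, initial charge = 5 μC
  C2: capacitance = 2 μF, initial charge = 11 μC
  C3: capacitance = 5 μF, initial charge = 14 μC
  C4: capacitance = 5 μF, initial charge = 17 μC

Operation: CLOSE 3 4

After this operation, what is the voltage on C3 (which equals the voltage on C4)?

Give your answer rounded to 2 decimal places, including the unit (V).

Initial: C1(3μF, Q=5μC, V=1.67V), C2(2μF, Q=11μC, V=5.50V), C3(5μF, Q=14μC, V=2.80V), C4(5μF, Q=17μC, V=3.40V)
Op 1: CLOSE 3-4: Q_total=31.00, C_total=10.00, V=3.10; Q3=15.50, Q4=15.50; dissipated=0.450

Answer: 3.10 V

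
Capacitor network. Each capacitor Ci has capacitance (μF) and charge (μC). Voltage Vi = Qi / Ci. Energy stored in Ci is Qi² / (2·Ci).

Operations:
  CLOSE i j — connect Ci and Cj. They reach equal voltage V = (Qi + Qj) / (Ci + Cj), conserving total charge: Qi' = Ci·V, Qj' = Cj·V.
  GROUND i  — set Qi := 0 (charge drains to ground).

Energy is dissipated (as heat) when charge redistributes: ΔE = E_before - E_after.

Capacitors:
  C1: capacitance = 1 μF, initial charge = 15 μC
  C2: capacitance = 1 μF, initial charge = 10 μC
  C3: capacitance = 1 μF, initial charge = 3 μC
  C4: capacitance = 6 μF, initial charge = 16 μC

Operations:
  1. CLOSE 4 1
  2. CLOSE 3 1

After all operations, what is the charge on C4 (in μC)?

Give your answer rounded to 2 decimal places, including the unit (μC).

Initial: C1(1μF, Q=15μC, V=15.00V), C2(1μF, Q=10μC, V=10.00V), C3(1μF, Q=3μC, V=3.00V), C4(6μF, Q=16μC, V=2.67V)
Op 1: CLOSE 4-1: Q_total=31.00, C_total=7.00, V=4.43; Q4=26.57, Q1=4.43; dissipated=65.190
Op 2: CLOSE 3-1: Q_total=7.43, C_total=2.00, V=3.71; Q3=3.71, Q1=3.71; dissipated=0.510
Final charges: Q1=3.71, Q2=10.00, Q3=3.71, Q4=26.57

Answer: 26.57 μC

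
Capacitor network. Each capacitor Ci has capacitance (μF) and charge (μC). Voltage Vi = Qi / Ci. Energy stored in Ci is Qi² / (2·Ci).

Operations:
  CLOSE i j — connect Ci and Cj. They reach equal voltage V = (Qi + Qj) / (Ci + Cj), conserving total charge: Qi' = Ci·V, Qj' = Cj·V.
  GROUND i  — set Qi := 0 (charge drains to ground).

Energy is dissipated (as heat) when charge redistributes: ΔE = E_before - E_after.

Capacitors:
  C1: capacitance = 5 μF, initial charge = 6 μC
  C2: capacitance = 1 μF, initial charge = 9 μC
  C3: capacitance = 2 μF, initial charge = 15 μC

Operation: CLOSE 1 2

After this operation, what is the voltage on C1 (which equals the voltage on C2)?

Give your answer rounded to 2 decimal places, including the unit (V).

Initial: C1(5μF, Q=6μC, V=1.20V), C2(1μF, Q=9μC, V=9.00V), C3(2μF, Q=15μC, V=7.50V)
Op 1: CLOSE 1-2: Q_total=15.00, C_total=6.00, V=2.50; Q1=12.50, Q2=2.50; dissipated=25.350

Answer: 2.50 V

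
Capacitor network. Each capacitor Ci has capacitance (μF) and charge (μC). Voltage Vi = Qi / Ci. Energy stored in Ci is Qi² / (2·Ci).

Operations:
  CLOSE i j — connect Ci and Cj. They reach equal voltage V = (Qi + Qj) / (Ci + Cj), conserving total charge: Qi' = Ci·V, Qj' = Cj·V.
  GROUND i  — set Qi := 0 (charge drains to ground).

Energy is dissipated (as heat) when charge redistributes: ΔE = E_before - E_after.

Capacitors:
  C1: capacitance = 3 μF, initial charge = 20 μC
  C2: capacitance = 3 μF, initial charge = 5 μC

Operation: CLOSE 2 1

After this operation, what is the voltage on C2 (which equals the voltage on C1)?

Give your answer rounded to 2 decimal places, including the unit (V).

Answer: 4.17 V

Derivation:
Initial: C1(3μF, Q=20μC, V=6.67V), C2(3μF, Q=5μC, V=1.67V)
Op 1: CLOSE 2-1: Q_total=25.00, C_total=6.00, V=4.17; Q2=12.50, Q1=12.50; dissipated=18.750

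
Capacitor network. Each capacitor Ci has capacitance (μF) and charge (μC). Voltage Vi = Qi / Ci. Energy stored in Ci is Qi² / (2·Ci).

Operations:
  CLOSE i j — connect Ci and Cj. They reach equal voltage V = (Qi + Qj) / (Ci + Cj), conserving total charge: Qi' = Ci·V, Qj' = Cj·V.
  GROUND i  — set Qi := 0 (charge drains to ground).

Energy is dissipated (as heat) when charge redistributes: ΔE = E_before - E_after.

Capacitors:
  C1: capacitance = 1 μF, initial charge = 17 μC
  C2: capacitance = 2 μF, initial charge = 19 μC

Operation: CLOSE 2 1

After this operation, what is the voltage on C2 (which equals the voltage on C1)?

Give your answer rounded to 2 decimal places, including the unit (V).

Initial: C1(1μF, Q=17μC, V=17.00V), C2(2μF, Q=19μC, V=9.50V)
Op 1: CLOSE 2-1: Q_total=36.00, C_total=3.00, V=12.00; Q2=24.00, Q1=12.00; dissipated=18.750

Answer: 12.00 V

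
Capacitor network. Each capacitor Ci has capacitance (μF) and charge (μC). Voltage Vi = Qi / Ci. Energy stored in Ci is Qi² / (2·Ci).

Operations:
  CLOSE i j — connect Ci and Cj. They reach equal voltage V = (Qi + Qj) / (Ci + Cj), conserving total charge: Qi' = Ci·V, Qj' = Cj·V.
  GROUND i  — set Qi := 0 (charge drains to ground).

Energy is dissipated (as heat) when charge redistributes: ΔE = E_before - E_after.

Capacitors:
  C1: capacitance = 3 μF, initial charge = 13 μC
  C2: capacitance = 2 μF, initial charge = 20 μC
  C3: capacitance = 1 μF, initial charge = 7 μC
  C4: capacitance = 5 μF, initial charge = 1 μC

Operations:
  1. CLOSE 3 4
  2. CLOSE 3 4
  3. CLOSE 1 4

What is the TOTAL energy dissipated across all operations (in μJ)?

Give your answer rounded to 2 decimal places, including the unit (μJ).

Answer: 27.70 μJ

Derivation:
Initial: C1(3μF, Q=13μC, V=4.33V), C2(2μF, Q=20μC, V=10.00V), C3(1μF, Q=7μC, V=7.00V), C4(5μF, Q=1μC, V=0.20V)
Op 1: CLOSE 3-4: Q_total=8.00, C_total=6.00, V=1.33; Q3=1.33, Q4=6.67; dissipated=19.267
Op 2: CLOSE 3-4: Q_total=8.00, C_total=6.00, V=1.33; Q3=1.33, Q4=6.67; dissipated=0.000
Op 3: CLOSE 1-4: Q_total=19.67, C_total=8.00, V=2.46; Q1=7.38, Q4=12.29; dissipated=8.438
Total dissipated: 27.704 μJ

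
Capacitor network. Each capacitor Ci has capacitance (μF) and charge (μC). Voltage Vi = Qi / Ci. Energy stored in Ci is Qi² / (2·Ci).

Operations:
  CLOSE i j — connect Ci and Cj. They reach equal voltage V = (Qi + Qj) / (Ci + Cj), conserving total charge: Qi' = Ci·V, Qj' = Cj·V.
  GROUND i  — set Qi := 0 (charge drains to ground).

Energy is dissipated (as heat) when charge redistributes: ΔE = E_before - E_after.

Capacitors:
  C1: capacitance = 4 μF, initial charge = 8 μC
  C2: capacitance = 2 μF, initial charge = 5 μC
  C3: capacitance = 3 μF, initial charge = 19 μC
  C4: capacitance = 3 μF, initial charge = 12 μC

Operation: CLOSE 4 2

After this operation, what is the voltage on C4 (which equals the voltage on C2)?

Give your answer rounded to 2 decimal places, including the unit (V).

Answer: 3.40 V

Derivation:
Initial: C1(4μF, Q=8μC, V=2.00V), C2(2μF, Q=5μC, V=2.50V), C3(3μF, Q=19μC, V=6.33V), C4(3μF, Q=12μC, V=4.00V)
Op 1: CLOSE 4-2: Q_total=17.00, C_total=5.00, V=3.40; Q4=10.20, Q2=6.80; dissipated=1.350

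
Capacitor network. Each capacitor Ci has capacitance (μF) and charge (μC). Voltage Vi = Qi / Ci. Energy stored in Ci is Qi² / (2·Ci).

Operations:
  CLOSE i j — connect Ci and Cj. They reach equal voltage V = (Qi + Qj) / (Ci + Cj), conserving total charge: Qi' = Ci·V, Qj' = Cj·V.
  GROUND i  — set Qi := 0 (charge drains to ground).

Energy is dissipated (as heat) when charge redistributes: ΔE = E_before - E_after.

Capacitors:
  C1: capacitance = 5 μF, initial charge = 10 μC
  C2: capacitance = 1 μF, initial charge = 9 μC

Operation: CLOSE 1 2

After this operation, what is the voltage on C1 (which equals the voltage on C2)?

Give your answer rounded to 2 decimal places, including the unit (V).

Initial: C1(5μF, Q=10μC, V=2.00V), C2(1μF, Q=9μC, V=9.00V)
Op 1: CLOSE 1-2: Q_total=19.00, C_total=6.00, V=3.17; Q1=15.83, Q2=3.17; dissipated=20.417

Answer: 3.17 V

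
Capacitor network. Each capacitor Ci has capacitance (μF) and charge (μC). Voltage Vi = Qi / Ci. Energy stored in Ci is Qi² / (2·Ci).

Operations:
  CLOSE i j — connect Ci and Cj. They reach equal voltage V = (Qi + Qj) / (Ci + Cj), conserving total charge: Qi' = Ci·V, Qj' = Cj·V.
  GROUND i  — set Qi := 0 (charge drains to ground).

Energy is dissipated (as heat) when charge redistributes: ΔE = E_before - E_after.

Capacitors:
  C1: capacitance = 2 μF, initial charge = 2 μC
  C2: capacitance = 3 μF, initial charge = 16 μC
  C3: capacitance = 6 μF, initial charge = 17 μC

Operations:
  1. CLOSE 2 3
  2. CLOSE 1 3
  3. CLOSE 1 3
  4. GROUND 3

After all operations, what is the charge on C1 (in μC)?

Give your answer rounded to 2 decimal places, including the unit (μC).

Answer: 6.00 μC

Derivation:
Initial: C1(2μF, Q=2μC, V=1.00V), C2(3μF, Q=16μC, V=5.33V), C3(6μF, Q=17μC, V=2.83V)
Op 1: CLOSE 2-3: Q_total=33.00, C_total=9.00, V=3.67; Q2=11.00, Q3=22.00; dissipated=6.250
Op 2: CLOSE 1-3: Q_total=24.00, C_total=8.00, V=3.00; Q1=6.00, Q3=18.00; dissipated=5.333
Op 3: CLOSE 1-3: Q_total=24.00, C_total=8.00, V=3.00; Q1=6.00, Q3=18.00; dissipated=0.000
Op 4: GROUND 3: Q3=0; energy lost=27.000
Final charges: Q1=6.00, Q2=11.00, Q3=0.00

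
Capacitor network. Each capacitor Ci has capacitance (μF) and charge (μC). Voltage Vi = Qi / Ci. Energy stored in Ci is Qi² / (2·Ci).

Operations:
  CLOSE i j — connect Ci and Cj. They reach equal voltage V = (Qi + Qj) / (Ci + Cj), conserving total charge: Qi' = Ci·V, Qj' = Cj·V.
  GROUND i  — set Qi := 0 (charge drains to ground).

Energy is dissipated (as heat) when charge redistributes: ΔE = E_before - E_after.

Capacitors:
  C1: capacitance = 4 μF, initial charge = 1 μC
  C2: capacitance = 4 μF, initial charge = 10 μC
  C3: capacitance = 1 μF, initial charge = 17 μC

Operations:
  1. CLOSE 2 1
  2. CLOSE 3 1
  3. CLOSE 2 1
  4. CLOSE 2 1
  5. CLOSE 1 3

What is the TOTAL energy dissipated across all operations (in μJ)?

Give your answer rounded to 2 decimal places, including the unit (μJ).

Answer: 113.46 μJ

Derivation:
Initial: C1(4μF, Q=1μC, V=0.25V), C2(4μF, Q=10μC, V=2.50V), C3(1μF, Q=17μC, V=17.00V)
Op 1: CLOSE 2-1: Q_total=11.00, C_total=8.00, V=1.38; Q2=5.50, Q1=5.50; dissipated=5.062
Op 2: CLOSE 3-1: Q_total=22.50, C_total=5.00, V=4.50; Q3=4.50, Q1=18.00; dissipated=97.656
Op 3: CLOSE 2-1: Q_total=23.50, C_total=8.00, V=2.94; Q2=11.75, Q1=11.75; dissipated=9.766
Op 4: CLOSE 2-1: Q_total=23.50, C_total=8.00, V=2.94; Q2=11.75, Q1=11.75; dissipated=0.000
Op 5: CLOSE 1-3: Q_total=16.25, C_total=5.00, V=3.25; Q1=13.00, Q3=3.25; dissipated=0.977
Total dissipated: 113.461 μJ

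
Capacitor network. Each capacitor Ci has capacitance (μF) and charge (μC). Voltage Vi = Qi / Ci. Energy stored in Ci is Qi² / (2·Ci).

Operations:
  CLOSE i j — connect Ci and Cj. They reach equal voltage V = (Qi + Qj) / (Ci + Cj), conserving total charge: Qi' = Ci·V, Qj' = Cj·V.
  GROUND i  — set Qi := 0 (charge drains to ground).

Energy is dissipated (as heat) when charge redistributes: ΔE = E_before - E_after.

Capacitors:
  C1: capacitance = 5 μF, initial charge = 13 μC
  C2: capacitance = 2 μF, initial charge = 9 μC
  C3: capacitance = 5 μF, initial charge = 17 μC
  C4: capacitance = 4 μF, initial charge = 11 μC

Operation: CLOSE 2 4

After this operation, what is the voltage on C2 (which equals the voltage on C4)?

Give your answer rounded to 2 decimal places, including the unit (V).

Answer: 3.33 V

Derivation:
Initial: C1(5μF, Q=13μC, V=2.60V), C2(2μF, Q=9μC, V=4.50V), C3(5μF, Q=17μC, V=3.40V), C4(4μF, Q=11μC, V=2.75V)
Op 1: CLOSE 2-4: Q_total=20.00, C_total=6.00, V=3.33; Q2=6.67, Q4=13.33; dissipated=2.042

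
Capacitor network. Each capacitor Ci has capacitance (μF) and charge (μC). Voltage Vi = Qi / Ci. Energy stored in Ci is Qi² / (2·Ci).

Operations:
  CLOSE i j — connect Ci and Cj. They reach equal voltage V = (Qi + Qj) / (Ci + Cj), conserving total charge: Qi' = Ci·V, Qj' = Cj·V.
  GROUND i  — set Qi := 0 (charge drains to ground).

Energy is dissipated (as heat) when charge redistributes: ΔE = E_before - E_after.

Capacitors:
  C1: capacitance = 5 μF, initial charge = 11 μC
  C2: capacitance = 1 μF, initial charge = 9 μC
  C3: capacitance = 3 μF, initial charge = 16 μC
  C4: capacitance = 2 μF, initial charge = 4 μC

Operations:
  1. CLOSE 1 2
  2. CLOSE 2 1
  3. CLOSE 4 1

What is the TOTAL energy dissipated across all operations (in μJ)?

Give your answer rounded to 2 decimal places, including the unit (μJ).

Initial: C1(5μF, Q=11μC, V=2.20V), C2(1μF, Q=9μC, V=9.00V), C3(3μF, Q=16μC, V=5.33V), C4(2μF, Q=4μC, V=2.00V)
Op 1: CLOSE 1-2: Q_total=20.00, C_total=6.00, V=3.33; Q1=16.67, Q2=3.33; dissipated=19.267
Op 2: CLOSE 2-1: Q_total=20.00, C_total=6.00, V=3.33; Q2=3.33, Q1=16.67; dissipated=0.000
Op 3: CLOSE 4-1: Q_total=20.67, C_total=7.00, V=2.95; Q4=5.90, Q1=14.76; dissipated=1.270
Total dissipated: 20.537 μJ

Answer: 20.54 μJ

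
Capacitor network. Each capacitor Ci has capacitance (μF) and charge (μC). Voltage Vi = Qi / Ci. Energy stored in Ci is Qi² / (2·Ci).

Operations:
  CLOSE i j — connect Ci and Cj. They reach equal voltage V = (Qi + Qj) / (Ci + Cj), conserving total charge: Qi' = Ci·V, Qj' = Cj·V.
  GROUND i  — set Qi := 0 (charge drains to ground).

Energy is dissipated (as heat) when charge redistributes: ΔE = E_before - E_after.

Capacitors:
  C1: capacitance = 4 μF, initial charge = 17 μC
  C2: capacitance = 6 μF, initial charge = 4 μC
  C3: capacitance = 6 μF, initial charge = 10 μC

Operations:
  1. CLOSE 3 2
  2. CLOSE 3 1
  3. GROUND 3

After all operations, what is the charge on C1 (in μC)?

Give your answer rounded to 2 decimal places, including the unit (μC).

Initial: C1(4μF, Q=17μC, V=4.25V), C2(6μF, Q=4μC, V=0.67V), C3(6μF, Q=10μC, V=1.67V)
Op 1: CLOSE 3-2: Q_total=14.00, C_total=12.00, V=1.17; Q3=7.00, Q2=7.00; dissipated=1.500
Op 2: CLOSE 3-1: Q_total=24.00, C_total=10.00, V=2.40; Q3=14.40, Q1=9.60; dissipated=11.408
Op 3: GROUND 3: Q3=0; energy lost=17.280
Final charges: Q1=9.60, Q2=7.00, Q3=0.00

Answer: 9.60 μC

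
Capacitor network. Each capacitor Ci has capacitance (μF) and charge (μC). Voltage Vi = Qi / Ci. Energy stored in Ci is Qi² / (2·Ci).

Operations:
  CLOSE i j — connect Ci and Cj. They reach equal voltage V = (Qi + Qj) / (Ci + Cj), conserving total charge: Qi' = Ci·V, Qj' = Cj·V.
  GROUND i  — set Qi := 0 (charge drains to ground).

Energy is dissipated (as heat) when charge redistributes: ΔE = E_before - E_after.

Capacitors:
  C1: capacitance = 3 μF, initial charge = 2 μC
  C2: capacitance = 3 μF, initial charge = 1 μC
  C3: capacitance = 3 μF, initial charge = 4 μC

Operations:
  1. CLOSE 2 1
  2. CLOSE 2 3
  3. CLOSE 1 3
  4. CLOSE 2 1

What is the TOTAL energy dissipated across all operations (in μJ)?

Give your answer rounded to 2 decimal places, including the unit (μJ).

Initial: C1(3μF, Q=2μC, V=0.67V), C2(3μF, Q=1μC, V=0.33V), C3(3μF, Q=4μC, V=1.33V)
Op 1: CLOSE 2-1: Q_total=3.00, C_total=6.00, V=0.50; Q2=1.50, Q1=1.50; dissipated=0.083
Op 2: CLOSE 2-3: Q_total=5.50, C_total=6.00, V=0.92; Q2=2.75, Q3=2.75; dissipated=0.521
Op 3: CLOSE 1-3: Q_total=4.25, C_total=6.00, V=0.71; Q1=2.12, Q3=2.12; dissipated=0.130
Op 4: CLOSE 2-1: Q_total=4.88, C_total=6.00, V=0.81; Q2=2.44, Q1=2.44; dissipated=0.033
Total dissipated: 0.767 μJ

Answer: 0.77 μJ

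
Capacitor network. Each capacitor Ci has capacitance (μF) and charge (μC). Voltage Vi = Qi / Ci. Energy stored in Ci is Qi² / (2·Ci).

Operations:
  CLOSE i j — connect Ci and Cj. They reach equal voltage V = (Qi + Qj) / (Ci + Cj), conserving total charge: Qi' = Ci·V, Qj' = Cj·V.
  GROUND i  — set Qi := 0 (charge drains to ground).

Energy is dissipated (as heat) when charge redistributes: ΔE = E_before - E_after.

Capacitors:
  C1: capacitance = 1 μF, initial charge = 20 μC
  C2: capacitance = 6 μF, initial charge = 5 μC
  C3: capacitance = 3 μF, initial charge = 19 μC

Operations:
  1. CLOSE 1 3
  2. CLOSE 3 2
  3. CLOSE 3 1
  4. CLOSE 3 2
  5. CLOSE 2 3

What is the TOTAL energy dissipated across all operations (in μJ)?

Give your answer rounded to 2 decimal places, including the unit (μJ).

Initial: C1(1μF, Q=20μC, V=20.00V), C2(6μF, Q=5μC, V=0.83V), C3(3μF, Q=19μC, V=6.33V)
Op 1: CLOSE 1-3: Q_total=39.00, C_total=4.00, V=9.75; Q1=9.75, Q3=29.25; dissipated=70.042
Op 2: CLOSE 3-2: Q_total=34.25, C_total=9.00, V=3.81; Q3=11.42, Q2=22.83; dissipated=79.507
Op 3: CLOSE 3-1: Q_total=21.17, C_total=4.00, V=5.29; Q3=15.88, Q1=5.29; dissipated=13.251
Op 4: CLOSE 3-2: Q_total=38.71, C_total=9.00, V=4.30; Q3=12.90, Q2=25.81; dissipated=2.209
Op 5: CLOSE 2-3: Q_total=38.71, C_total=9.00, V=4.30; Q2=25.81, Q3=12.90; dissipated=0.000
Total dissipated: 165.008 μJ

Answer: 165.01 μJ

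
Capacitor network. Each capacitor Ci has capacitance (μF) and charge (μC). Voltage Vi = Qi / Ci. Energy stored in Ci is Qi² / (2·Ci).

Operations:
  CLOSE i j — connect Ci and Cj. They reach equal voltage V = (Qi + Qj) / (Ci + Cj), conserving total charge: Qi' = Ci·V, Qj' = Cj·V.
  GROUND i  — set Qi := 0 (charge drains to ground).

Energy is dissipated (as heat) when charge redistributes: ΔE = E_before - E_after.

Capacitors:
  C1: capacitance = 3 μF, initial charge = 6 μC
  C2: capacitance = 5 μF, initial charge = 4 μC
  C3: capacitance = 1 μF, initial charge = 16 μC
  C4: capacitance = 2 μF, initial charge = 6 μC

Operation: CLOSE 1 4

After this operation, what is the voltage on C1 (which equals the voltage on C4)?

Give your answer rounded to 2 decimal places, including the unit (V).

Answer: 2.40 V

Derivation:
Initial: C1(3μF, Q=6μC, V=2.00V), C2(5μF, Q=4μC, V=0.80V), C3(1μF, Q=16μC, V=16.00V), C4(2μF, Q=6μC, V=3.00V)
Op 1: CLOSE 1-4: Q_total=12.00, C_total=5.00, V=2.40; Q1=7.20, Q4=4.80; dissipated=0.600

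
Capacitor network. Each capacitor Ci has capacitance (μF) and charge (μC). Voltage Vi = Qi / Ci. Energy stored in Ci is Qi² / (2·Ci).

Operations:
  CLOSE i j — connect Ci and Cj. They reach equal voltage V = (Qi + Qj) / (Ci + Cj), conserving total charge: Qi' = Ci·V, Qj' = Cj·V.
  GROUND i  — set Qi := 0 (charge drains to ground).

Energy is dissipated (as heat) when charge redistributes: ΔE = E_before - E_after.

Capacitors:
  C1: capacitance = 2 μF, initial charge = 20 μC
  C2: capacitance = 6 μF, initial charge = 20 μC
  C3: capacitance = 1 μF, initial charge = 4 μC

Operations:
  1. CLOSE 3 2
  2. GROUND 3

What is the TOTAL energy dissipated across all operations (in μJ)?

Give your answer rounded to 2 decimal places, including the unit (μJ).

Initial: C1(2μF, Q=20μC, V=10.00V), C2(6μF, Q=20μC, V=3.33V), C3(1μF, Q=4μC, V=4.00V)
Op 1: CLOSE 3-2: Q_total=24.00, C_total=7.00, V=3.43; Q3=3.43, Q2=20.57; dissipated=0.190
Op 2: GROUND 3: Q3=0; energy lost=5.878
Total dissipated: 6.068 μJ

Answer: 6.07 μJ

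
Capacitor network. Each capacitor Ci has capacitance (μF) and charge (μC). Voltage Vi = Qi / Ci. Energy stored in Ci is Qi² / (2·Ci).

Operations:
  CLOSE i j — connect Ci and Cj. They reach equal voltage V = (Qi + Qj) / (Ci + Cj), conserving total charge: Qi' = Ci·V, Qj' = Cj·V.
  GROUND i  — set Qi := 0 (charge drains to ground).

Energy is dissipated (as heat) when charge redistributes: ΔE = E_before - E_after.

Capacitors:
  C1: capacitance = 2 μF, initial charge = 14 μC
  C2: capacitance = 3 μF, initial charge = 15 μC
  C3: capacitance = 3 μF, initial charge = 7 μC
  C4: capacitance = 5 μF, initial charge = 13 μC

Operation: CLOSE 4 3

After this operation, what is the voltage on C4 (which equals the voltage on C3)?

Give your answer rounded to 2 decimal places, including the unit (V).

Initial: C1(2μF, Q=14μC, V=7.00V), C2(3μF, Q=15μC, V=5.00V), C3(3μF, Q=7μC, V=2.33V), C4(5μF, Q=13μC, V=2.60V)
Op 1: CLOSE 4-3: Q_total=20.00, C_total=8.00, V=2.50; Q4=12.50, Q3=7.50; dissipated=0.067

Answer: 2.50 V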